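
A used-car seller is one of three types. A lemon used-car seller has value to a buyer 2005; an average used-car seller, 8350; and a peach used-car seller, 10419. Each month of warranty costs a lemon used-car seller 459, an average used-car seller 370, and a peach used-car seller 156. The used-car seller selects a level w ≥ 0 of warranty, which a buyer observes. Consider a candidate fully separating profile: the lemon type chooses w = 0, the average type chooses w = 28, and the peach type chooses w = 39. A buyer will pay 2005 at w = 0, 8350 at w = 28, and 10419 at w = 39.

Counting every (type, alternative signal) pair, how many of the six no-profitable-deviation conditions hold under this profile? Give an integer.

5

Lemon (own payoff 2005): to w=28 gives 8350 − 459×28 = -4502 → no gain ✓; to w=39 gives 10419 − 459×39 = -7482 → no gain ✓.
Average (own payoff 8350 − 370×28 = -2010): to w=0 gives 2005 → profitable ✗; to w=39 gives 10419 − 370×39 = -4011 → no gain ✓.
Peach (own payoff 10419 − 156×39 = 4335): to w=0 gives 2005 → no gain ✓; to w=28 gives 8350 − 156×28 = 3982 → no gain ✓.
5 of the 6 constraints hold; not an equilibrium.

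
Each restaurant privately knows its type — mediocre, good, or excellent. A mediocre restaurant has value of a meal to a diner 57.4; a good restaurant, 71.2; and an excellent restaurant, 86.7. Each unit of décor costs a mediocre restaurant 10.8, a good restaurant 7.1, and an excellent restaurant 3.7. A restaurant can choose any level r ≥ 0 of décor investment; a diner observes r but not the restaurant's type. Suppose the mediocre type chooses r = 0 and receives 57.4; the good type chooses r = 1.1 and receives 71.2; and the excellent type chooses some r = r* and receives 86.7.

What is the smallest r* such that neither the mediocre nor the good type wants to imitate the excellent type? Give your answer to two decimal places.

3.28

Good type (on-path payoff 71.2 − 7.1×1.1 = 63.39) won't mimic when 63.39 ≥ 86.7 − 7.1·r*, i.e. r* ≥ 3.28.
Mediocre type (on-path payoff 57.4) won't mimic when 57.4 ≥ 86.7 − 10.8·r*, i.e. r* ≥ 2.71.
Both must hold, so r* = max(2.71, 3.28) = 3.28. The good type's constraint binds.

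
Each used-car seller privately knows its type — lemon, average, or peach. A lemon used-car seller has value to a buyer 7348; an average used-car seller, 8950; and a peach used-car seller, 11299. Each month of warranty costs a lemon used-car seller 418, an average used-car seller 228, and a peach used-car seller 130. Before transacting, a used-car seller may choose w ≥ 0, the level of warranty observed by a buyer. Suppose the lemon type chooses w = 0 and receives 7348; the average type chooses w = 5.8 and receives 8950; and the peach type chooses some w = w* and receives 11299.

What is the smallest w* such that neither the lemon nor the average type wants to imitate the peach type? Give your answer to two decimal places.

16.10

Average type (on-path payoff 8950 − 228×5.8 = 7627.6) won't mimic when 7627.6 ≥ 11299 − 228·w*, i.e. w* ≥ 16.10.
Lemon type (on-path payoff 7348) won't mimic when 7348 ≥ 11299 − 418·w*, i.e. w* ≥ 9.45.
Both must hold, so w* = max(9.45, 16.10) = 16.10. The average type's constraint binds.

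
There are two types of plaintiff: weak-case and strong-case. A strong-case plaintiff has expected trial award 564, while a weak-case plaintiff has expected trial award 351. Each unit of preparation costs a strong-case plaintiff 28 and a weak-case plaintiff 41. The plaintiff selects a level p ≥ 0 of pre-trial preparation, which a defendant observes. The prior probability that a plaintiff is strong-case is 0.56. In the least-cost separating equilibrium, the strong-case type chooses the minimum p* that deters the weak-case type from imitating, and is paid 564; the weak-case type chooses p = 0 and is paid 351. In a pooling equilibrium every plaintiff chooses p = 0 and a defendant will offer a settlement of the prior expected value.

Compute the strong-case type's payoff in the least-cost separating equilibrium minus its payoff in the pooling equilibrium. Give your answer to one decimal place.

Least-cost separating signal: p* solves 351 = 564 − 41·p*, so p* = (564 − 351)/41 ≈ 5.1951.
Strong-case type's separating payoff: 564 − 28 × p* = 564 − 28 × (564 − 351)/41 = 564 − 5964/41 ≈ 418.537.
Pooling payoff: 0.56 × 564 + 0.44 × 351 = 470.28.
Difference: 418.537 − 470.28 = -51.743, i.e. -51.7 to one decimal place.
The strong-case type would prefer the pooling outcome.

-51.7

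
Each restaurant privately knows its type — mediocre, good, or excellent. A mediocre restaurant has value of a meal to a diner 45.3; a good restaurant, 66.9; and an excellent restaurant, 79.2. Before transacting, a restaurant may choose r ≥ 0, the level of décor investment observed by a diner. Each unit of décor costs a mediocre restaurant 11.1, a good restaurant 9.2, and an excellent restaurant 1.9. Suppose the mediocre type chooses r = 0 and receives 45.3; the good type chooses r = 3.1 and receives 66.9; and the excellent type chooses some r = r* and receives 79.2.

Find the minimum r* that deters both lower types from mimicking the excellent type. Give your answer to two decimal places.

4.44

Good type (on-path payoff 66.9 − 9.2×3.1 = 38.38) won't mimic when 38.38 ≥ 79.2 − 9.2·r*, i.e. r* ≥ 4.44.
Mediocre type (on-path payoff 45.3) won't mimic when 45.3 ≥ 79.2 − 11.1·r*, i.e. r* ≥ 3.05.
Both must hold, so r* = max(3.05, 4.44) = 4.44. The good type's constraint binds.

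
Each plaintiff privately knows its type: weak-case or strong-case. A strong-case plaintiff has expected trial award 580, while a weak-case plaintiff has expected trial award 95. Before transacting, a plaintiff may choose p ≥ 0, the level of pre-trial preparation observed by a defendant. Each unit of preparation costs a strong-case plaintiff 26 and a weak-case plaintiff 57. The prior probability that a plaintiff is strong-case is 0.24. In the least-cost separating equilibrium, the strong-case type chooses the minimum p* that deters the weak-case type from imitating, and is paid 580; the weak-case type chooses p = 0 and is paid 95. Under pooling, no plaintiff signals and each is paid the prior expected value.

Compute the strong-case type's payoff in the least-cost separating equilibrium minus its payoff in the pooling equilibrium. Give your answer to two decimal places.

147.37

Least-cost separating signal: p* solves 95 = 580 − 57·p*, so p* = (580 − 95)/57 ≈ 8.5088.
Strong-case type's separating payoff: 580 − 26 × p* = 580 − 26 × (580 − 95)/57 = 580 − 12610/57 ≈ 358.7719.
Pooling payoff: 0.24 × 580 + 0.76 × 95 = 211.4.
Difference: 358.7719 − 211.4 = 147.3719, i.e. 147.37 to two decimal places.
The strong-case type prefers to separate.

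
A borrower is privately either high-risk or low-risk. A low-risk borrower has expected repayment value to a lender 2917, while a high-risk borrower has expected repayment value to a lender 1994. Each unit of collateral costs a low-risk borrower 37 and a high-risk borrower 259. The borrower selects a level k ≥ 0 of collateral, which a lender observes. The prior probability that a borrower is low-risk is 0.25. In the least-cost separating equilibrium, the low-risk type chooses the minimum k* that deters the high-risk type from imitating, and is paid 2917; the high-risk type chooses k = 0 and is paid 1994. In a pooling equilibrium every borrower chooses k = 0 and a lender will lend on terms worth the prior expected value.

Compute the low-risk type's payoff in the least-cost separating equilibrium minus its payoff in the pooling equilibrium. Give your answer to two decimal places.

Least-cost separating signal: k* solves 1994 = 2917 − 259·k*, so k* = (2917 − 1994)/259 ≈ 3.5637.
Low-risk type's separating payoff: 2917 − 37 × k* = 2917 − 37 × (2917 − 1994)/259 = 2917 − 34151/259 ≈ 2785.1429.
Pooling payoff: 0.25 × 2917 + 0.75 × 1994 = 2224.75.
Difference: 2785.1429 − 2224.75 = 560.3929, i.e. 560.39 to two decimal places.
The low-risk type prefers to separate.

560.39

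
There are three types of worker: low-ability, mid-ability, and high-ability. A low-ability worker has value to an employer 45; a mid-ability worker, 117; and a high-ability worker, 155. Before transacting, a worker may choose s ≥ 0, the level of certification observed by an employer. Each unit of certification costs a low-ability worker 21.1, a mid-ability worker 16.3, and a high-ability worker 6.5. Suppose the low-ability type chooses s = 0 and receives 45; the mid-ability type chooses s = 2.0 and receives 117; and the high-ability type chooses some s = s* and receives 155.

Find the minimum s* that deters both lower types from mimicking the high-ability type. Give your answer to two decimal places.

5.21

Mid-ability type (on-path payoff 117 − 16.3×2.0 = 84.4) won't mimic when 84.4 ≥ 155 − 16.3·s*, i.e. s* ≥ 4.33.
Low-ability type (on-path payoff 45) won't mimic when 45 ≥ 155 − 21.1·s*, i.e. s* ≥ 5.21.
Both must hold, so s* = max(5.21, 4.33) = 5.21. The low-ability type's constraint binds.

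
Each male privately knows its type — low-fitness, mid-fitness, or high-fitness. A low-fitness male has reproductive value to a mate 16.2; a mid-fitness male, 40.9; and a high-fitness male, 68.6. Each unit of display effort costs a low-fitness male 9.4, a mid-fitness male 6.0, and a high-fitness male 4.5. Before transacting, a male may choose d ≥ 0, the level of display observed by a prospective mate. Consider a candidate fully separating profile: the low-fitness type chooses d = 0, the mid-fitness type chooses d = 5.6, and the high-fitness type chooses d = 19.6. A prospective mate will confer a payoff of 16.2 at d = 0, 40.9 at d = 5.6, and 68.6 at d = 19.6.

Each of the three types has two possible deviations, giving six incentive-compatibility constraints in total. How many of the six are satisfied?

3

High-fitness (own payoff 68.6 − 4.5×19.6 = -19.6): to d=0 gives 16.2 → profitable ✗; to d=5.6 gives 40.9 − 4.5×5.6 = 15.7 → profitable ✗.
Low-fitness (own payoff 16.2): to d=5.6 gives 40.9 − 9.4×5.6 = -11.74 → no gain ✓; to d=19.6 gives 68.6 − 9.4×19.6 = -115.64 → no gain ✓.
Mid-fitness (own payoff 40.9 − 6.0×5.6 = 7.3): to d=0 gives 16.2 → profitable ✗; to d=19.6 gives 68.6 − 6.0×19.6 = -49 → no gain ✓.
3 of the 6 constraints hold; not an equilibrium.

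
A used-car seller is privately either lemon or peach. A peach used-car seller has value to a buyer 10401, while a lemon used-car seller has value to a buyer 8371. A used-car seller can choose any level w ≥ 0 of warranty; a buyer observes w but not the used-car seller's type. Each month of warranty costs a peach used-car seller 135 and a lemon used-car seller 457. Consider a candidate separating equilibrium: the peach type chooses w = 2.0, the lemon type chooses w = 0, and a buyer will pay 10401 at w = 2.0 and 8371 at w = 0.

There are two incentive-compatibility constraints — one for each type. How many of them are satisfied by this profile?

Lemon type: stay at 0 → 8371; mimic → 10401 − 457 × 2.0 = 9487. IC fails (8371 < 9487).
Peach type: signal → 10401 − 135 × 2.0 = 10131; deviate to 0 → 8371. IC holds (10131 ≥ 8371).
1 of 2 constraints hold, so this profile is not an equilibrium.

1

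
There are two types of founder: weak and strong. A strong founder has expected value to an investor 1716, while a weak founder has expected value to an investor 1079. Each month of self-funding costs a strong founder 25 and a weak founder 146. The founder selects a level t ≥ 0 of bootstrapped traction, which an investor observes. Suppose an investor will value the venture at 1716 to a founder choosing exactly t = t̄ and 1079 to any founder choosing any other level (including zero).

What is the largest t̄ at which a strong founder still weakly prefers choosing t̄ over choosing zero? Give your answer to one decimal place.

25.5

Choosing t̄ yields the strong type 1716 − 25·t̄; choosing zero yields 1079.
The strong type is indifferent at 1716 − 25·t̄ = 1079, i.e. t̄ = (1716 − 1079) / 25 ≈ 25.5.
For any t̄ above 25.5 the strong type would rather pool at zero, so separation collapses.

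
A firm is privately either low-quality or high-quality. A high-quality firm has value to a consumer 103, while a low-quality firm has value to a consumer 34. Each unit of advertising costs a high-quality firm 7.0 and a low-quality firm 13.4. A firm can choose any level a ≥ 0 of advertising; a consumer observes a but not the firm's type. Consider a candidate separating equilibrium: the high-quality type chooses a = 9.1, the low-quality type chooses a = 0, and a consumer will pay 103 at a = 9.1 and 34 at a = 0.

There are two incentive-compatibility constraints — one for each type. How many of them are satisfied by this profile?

Low-quality type: stay at 0 → 34; mimic → 103 − 13.4 × 9.1 = -18.94. IC holds (34 ≥ -18.94).
High-quality type: signal → 103 − 7.0 × 9.1 = 39.3; deviate to 0 → 34. IC holds (39.3 ≥ 34).
2 of 2 constraints hold, so this is a separating equilibrium.

2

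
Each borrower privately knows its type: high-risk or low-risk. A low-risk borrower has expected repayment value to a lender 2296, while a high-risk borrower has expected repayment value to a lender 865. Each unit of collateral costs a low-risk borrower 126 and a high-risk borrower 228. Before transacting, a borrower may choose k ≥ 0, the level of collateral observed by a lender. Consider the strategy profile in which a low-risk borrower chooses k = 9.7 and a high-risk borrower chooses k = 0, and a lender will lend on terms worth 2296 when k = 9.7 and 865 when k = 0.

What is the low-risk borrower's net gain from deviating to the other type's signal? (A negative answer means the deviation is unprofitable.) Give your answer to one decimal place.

Playing k = 9.7 the low-risk borrower receives 2296 − 126 × 9.7 = 1073.8.
Deviating to k = 0 yields 865 instead.
Gain from deviating: 865 − 1073.8 = -208.8.
The gain is negative, so the low-risk type's incentive-compatibility constraint is satisfied.

-208.8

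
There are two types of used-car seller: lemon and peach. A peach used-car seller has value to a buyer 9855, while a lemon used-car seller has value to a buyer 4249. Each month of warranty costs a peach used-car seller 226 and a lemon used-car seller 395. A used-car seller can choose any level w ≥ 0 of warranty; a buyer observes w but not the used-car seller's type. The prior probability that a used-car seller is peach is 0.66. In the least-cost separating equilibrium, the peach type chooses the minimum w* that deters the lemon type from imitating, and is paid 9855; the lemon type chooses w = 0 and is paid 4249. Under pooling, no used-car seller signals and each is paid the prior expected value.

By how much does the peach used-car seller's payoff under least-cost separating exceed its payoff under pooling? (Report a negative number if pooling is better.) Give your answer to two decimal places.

Least-cost separating signal: w* solves 4249 = 9855 − 395·w*, so w* = (9855 − 4249)/395 ≈ 14.1924.
Peach type's separating payoff: 9855 − 226 × w* = 9855 − 226 × (9855 − 4249)/395 = 9855 − 1266956/395 ≈ 6647.5165.
Pooling payoff: 0.66 × 9855 + 0.34 × 4249 = 7948.96.
Difference: 6647.5165 − 7948.96 = -1301.4435, i.e. -1301.44 to two decimal places.
The peach type would prefer the pooling outcome.

-1301.44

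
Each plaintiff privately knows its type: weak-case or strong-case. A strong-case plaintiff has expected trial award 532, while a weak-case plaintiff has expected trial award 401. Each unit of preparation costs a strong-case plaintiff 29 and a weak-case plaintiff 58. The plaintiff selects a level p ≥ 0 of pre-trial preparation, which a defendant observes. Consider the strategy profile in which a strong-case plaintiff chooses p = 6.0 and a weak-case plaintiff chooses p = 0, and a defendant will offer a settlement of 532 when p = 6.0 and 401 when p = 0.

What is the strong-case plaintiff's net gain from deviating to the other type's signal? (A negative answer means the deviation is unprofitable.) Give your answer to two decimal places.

Playing p = 6.0 the strong-case plaintiff receives 532 − 29 × 6.0 = 358.
Deviating to p = 0 yields 401 instead.
Gain from deviating: 401 − 358 = 43.00.
The gain is positive, so the strong-case type's incentive-compatibility constraint is violated — this profile is not a separating equilibrium.

43.00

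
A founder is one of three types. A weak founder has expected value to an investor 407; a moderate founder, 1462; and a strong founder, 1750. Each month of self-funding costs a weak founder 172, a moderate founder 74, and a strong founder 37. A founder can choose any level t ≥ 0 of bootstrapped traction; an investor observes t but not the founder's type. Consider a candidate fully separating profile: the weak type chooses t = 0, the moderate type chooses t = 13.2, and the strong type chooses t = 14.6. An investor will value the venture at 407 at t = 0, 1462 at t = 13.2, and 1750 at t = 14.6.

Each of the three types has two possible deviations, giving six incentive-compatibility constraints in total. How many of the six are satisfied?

Moderate (own payoff 1462 − 74×13.2 = 485.2): to t=0 gives 407 → no gain ✓; to t=14.6 gives 1750 − 74×14.6 = 669.6 → profitable ✗.
Weak (own payoff 407): to t=13.2 gives 1462 − 172×13.2 = -808.4 → no gain ✓; to t=14.6 gives 1750 − 172×14.6 = -761.2 → no gain ✓.
Strong (own payoff 1750 − 37×14.6 = 1209.8): to t=0 gives 407 → no gain ✓; to t=13.2 gives 1462 − 37×13.2 = 973.6 → no gain ✓.
5 of the 6 constraints hold; not an equilibrium.

5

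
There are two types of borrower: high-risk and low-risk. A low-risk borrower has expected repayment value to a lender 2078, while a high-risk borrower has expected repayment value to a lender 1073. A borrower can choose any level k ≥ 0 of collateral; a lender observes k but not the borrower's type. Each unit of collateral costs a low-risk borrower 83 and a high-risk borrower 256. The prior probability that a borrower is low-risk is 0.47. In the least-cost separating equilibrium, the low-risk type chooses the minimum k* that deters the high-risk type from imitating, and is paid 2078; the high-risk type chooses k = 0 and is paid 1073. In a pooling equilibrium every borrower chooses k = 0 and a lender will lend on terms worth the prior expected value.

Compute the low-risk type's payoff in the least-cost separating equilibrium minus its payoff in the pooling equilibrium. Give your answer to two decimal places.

Least-cost separating signal: k* solves 1073 = 2078 − 256·k*, so k* = (2078 − 1073)/256 ≈ 3.9258.
Low-risk type's separating payoff: 2078 − 83 × k* = 2078 − 83 × (2078 − 1073)/256 = 2078 − 83415/256 ≈ 1752.1602.
Pooling payoff: 0.47 × 2078 + 0.53 × 1073 = 1545.35.
Difference: 1752.1602 − 1545.35 = 206.8102, i.e. 206.81 to two decimal places.
The low-risk type prefers to separate.

206.81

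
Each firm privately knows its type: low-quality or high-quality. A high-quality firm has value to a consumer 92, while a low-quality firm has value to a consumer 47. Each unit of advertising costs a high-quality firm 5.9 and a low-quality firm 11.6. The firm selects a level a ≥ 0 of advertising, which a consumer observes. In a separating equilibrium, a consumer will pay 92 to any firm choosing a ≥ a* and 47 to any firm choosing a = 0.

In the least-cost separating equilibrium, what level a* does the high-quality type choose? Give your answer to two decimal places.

A low-quality firm choosing a = 0 receives 47.
Imitating at a* instead would pay 92 at cost 11.6·a*, netting 92 − 11.6·a*.
Indifference: 47 = 92 − 11.6·a*, so a* = (92 − 47) / 11.6 ≈ 3.88.
This is the low-quality type's binding incentive-compatibility constraint; any a ≥ 3.88 sustains separation on that side.

3.88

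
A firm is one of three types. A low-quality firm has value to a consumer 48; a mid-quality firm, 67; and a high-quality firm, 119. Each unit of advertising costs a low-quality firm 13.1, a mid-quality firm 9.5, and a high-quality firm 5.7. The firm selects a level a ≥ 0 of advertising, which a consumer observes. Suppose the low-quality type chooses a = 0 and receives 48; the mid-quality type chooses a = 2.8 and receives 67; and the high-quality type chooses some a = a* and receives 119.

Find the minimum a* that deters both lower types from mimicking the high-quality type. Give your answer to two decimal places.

8.27

Low-quality type (on-path payoff 48) won't mimic when 48 ≥ 119 − 13.1·a*, i.e. a* ≥ 5.42.
Mid-quality type (on-path payoff 67 − 9.5×2.8 = 40.4) won't mimic when 40.4 ≥ 119 − 9.5·a*, i.e. a* ≥ 8.27.
Both must hold, so a* = max(5.42, 8.27) = 8.27. The mid-quality type's constraint binds.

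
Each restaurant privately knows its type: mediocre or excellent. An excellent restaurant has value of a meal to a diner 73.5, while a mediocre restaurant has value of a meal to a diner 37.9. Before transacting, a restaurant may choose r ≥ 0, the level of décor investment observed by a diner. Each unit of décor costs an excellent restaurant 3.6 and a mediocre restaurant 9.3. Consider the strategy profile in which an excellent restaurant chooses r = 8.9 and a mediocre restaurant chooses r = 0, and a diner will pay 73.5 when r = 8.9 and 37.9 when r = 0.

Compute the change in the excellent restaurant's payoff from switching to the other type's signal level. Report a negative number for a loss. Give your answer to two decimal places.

-3.56

Playing r = 8.9 the excellent restaurant receives 73.5 − 3.6 × 8.9 = 41.46.
Deviating to r = 0 yields 37.9 instead.
Gain from deviating: 37.9 − 41.46 = -3.56.
The gain is negative, so the excellent type's incentive-compatibility constraint is satisfied.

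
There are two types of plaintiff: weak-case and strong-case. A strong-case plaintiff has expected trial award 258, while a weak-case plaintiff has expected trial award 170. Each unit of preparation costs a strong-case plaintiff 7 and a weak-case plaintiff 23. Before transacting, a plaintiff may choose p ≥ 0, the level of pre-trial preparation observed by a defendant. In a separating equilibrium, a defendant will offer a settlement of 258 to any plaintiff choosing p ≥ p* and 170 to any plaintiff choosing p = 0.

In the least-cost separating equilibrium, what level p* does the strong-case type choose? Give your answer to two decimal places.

A weak-case plaintiff choosing p = 0 receives 170.
Imitating at p* instead would pay 258 at cost 23·p*, netting 258 − 23·p*.
Indifference: 170 = 258 − 23·p*, so p* = (258 − 170) / 23 ≈ 3.83.
This is the weak-case type's binding incentive-compatibility constraint; any p ≥ 3.83 sustains separation on that side.

3.83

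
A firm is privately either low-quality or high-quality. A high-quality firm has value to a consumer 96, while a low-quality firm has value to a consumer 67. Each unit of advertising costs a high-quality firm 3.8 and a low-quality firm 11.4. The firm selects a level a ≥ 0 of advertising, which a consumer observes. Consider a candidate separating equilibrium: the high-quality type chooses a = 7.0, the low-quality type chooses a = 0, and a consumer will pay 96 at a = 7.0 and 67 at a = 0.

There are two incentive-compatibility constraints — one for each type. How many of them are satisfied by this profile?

2

High-quality type: signal → 96 − 3.8 × 7.0 = 69.4; deviate to 0 → 67. IC holds (69.4 ≥ 67).
Low-quality type: stay at 0 → 67; mimic → 96 − 11.4 × 7.0 = 16.2. IC holds (67 ≥ 16.2).
2 of 2 constraints hold, so this is a separating equilibrium.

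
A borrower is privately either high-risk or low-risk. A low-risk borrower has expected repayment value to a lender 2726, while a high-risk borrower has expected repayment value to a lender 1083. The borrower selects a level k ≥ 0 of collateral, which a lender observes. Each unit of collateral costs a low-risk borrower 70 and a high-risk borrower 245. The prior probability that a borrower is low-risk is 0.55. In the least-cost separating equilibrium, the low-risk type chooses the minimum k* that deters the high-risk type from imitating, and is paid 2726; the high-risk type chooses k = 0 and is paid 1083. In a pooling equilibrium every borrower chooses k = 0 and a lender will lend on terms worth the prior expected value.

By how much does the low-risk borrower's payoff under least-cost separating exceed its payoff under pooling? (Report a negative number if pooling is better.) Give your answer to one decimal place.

Least-cost separating signal: k* solves 1083 = 2726 − 245·k*, so k* = (2726 − 1083)/245 ≈ 6.7061.
Low-risk type's separating payoff: 2726 − 70 × k* = 2726 − 70 × (2726 − 1083)/245 = 2726 − 115010/245 ≈ 2256.571.
Pooling payoff: 0.55 × 2726 + 0.45 × 1083 = 1986.65.
Difference: 2256.571 − 1986.65 = 269.921, i.e. 269.9 to one decimal place.
The low-risk type prefers to separate.

269.9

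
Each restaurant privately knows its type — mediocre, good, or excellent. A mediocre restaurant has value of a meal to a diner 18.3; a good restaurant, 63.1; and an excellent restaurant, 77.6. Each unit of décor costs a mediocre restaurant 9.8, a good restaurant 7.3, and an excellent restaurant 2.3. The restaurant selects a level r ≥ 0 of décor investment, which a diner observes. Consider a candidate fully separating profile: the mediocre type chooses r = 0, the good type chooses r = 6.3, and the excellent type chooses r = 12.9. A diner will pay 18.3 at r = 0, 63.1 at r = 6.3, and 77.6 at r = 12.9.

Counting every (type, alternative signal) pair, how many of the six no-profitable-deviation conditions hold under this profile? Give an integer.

4

Mediocre (own payoff 18.3): to r=6.3 gives 63.1 − 9.8×6.3 = 1.36 → no gain ✓; to r=12.9 gives 77.6 − 9.8×12.9 = -48.82 → no gain ✓.
Excellent (own payoff 77.6 − 2.3×12.9 = 47.93): to r=0 gives 18.3 → no gain ✓; to r=6.3 gives 63.1 − 2.3×6.3 = 48.61 → profitable ✗.
Good (own payoff 63.1 − 7.3×6.3 = 17.11): to r=0 gives 18.3 → profitable ✗; to r=12.9 gives 77.6 − 7.3×12.9 = -16.57 → no gain ✓.
4 of the 6 constraints hold; not an equilibrium.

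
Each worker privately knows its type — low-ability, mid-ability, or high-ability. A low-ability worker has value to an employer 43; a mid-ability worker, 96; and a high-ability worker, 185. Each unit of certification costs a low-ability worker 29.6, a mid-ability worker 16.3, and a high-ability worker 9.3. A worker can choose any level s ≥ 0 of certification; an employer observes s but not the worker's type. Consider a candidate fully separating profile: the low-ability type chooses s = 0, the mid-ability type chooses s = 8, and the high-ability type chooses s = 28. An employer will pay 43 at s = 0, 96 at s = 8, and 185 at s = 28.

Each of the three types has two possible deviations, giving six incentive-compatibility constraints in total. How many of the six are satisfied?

3

Low-ability (own payoff 43): to s=8 gives 96 − 29.6×8 = -140.8 → no gain ✓; to s=28 gives 185 − 29.6×28 = -643.8 → no gain ✓.
Mid-ability (own payoff 96 − 16.3×8 = -34.4): to s=0 gives 43 → profitable ✗; to s=28 gives 185 − 16.3×28 = -271.4 → no gain ✓.
High-ability (own payoff 185 − 9.3×28 = -75.4): to s=0 gives 43 → profitable ✗; to s=8 gives 96 − 9.3×8 = 21.6 → profitable ✗.
3 of the 6 constraints hold; not an equilibrium.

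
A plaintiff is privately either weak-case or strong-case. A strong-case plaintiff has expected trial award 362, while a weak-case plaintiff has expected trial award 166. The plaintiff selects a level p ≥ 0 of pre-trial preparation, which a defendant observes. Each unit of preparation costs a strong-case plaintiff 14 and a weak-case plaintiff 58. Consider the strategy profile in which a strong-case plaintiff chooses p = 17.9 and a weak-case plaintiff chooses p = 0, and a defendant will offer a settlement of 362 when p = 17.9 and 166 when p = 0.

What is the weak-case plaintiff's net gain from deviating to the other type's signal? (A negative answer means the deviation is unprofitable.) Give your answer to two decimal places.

-842.20

Playing p = 0 the weak-case plaintiff receives 166.
Deviating to p = 17.9 brings payment 362 at cost 58 × 17.9 = 1038.2, netting -676.2.
Gain from deviating: -676.2 − 166 = -842.20.
The gain is negative, so the weak-case type's incentive-compatibility constraint is satisfied.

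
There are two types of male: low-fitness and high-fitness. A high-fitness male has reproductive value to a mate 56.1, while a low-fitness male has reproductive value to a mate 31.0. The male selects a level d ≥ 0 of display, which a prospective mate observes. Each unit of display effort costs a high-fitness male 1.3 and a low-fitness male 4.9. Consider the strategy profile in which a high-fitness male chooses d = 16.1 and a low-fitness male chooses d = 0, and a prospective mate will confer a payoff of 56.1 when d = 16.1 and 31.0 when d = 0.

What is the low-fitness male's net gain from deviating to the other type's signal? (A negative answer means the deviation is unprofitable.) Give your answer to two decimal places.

Playing d = 0 the low-fitness male receives 31.0.
Deviating to d = 16.1 brings payment 56.1 at cost 4.9 × 16.1 = 78.89, netting -22.79.
Gain from deviating: -22.79 − 31.0 = -53.79.
The gain is negative, so the low-fitness type's incentive-compatibility constraint is satisfied.

-53.79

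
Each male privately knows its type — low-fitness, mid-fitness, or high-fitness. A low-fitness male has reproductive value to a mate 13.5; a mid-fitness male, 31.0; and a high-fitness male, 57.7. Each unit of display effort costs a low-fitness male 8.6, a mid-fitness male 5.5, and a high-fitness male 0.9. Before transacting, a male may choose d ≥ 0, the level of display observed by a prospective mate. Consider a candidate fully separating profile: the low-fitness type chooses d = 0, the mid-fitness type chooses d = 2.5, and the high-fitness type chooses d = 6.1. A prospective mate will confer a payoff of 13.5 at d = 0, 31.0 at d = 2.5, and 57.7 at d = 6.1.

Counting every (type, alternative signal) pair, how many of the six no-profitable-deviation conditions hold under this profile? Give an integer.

Low-fitness (own payoff 13.5): to d=2.5 gives 31.0 − 8.6×2.5 = 9.5 → no gain ✓; to d=6.1 gives 57.7 − 8.6×6.1 = 5.24 → no gain ✓.
High-fitness (own payoff 57.7 − 0.9×6.1 = 52.21): to d=0 gives 13.5 → no gain ✓; to d=2.5 gives 31.0 − 0.9×2.5 = 28.75 → no gain ✓.
Mid-fitness (own payoff 31.0 − 5.5×2.5 = 17.25): to d=0 gives 13.5 → no gain ✓; to d=6.1 gives 57.7 − 5.5×6.1 = 24.15 → profitable ✗.
5 of the 6 constraints hold; not an equilibrium.

5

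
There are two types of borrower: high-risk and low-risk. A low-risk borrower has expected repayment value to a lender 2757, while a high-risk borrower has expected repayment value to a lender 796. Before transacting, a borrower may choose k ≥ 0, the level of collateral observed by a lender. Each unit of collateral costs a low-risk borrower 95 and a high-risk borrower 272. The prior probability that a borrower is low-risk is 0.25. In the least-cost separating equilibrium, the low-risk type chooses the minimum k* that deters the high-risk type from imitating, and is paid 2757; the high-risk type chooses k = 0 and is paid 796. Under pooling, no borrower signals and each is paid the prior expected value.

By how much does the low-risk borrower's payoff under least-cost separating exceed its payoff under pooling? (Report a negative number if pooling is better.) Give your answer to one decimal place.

785.8

Least-cost separating signal: k* solves 796 = 2757 − 272·k*, so k* = (2757 − 796)/272 ≈ 7.2096.
Low-risk type's separating payoff: 2757 − 95 × k* = 2757 − 95 × (2757 − 796)/272 = 2757 − 186295/272 ≈ 2072.092.
Pooling payoff: 0.25 × 2757 + 0.75 × 796 = 1286.25.
Difference: 2072.092 − 1286.25 = 785.842, i.e. 785.8 to one decimal place.
The low-risk type prefers to separate.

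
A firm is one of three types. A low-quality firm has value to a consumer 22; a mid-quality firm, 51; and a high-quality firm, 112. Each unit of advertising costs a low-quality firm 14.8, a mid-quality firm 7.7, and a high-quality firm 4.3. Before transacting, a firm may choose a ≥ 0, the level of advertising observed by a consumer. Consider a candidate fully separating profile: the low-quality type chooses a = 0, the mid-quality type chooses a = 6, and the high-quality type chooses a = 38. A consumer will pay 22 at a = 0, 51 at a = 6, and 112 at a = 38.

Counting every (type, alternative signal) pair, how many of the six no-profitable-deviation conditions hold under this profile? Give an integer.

3

Mid-quality (own payoff 51 − 7.7×6 = 4.8): to a=0 gives 22 → profitable ✗; to a=38 gives 112 − 7.7×38 = -180.6 → no gain ✓.
Low-quality (own payoff 22): to a=6 gives 51 − 14.8×6 = -37.8 → no gain ✓; to a=38 gives 112 − 14.8×38 = -450.4 → no gain ✓.
High-quality (own payoff 112 − 4.3×38 = -51.4): to a=0 gives 22 → profitable ✗; to a=6 gives 51 − 4.3×6 = 25.2 → profitable ✗.
3 of the 6 constraints hold; not an equilibrium.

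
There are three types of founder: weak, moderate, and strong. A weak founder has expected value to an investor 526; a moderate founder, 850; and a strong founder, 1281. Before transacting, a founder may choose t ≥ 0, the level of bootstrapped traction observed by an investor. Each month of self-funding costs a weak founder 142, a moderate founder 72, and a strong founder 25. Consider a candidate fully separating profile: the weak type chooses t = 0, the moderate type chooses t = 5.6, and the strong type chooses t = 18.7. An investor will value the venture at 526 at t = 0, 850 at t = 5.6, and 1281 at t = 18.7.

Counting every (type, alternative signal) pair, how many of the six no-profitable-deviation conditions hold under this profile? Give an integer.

5

Moderate (own payoff 850 − 72×5.6 = 446.8): to t=0 gives 526 → profitable ✗; to t=18.7 gives 1281 − 72×18.7 = -65.4 → no gain ✓.
Weak (own payoff 526): to t=5.6 gives 850 − 142×5.6 = 54.8 → no gain ✓; to t=18.7 gives 1281 − 142×18.7 = -1374.4 → no gain ✓.
Strong (own payoff 1281 − 25×18.7 = 813.5): to t=0 gives 526 → no gain ✓; to t=5.6 gives 850 − 25×5.6 = 710 → no gain ✓.
5 of the 6 constraints hold; not an equilibrium.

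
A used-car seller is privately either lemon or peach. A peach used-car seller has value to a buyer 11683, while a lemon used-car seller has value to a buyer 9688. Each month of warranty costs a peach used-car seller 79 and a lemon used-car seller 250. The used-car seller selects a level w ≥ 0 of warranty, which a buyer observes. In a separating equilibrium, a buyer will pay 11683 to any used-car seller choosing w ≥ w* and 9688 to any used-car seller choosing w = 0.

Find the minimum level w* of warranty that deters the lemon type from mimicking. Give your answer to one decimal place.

A lemon used-car seller choosing w = 0 receives 9688.
Imitating at w* instead would pay 11683 at cost 250·w*, netting 11683 − 250·w*.
Indifference: 9688 = 11683 − 250·w*, so w* = (11683 − 9688) / 250 ≈ 8.0.
At w* the lemon type's incentive constraint just binds; the peach type strictly prefers w* since its per-unit cost is lower.

8.0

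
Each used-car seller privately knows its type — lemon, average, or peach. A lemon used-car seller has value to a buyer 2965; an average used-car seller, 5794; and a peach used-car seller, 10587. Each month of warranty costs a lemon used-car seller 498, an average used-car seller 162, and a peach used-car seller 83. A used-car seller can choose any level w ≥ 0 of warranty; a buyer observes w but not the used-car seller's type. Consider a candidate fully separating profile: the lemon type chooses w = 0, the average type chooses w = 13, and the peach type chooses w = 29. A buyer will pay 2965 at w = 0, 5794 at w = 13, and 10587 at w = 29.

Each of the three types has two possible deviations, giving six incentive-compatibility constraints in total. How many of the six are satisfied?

Peach (own payoff 10587 − 83×29 = 8180): to w=0 gives 2965 → no gain ✓; to w=13 gives 5794 − 83×13 = 4715 → no gain ✓.
Average (own payoff 5794 − 162×13 = 3688): to w=0 gives 2965 → no gain ✓; to w=29 gives 10587 − 162×29 = 5889 → profitable ✗.
Lemon (own payoff 2965): to w=13 gives 5794 − 498×13 = -680 → no gain ✓; to w=29 gives 10587 − 498×29 = -3855 → no gain ✓.
5 of the 6 constraints hold; not an equilibrium.

5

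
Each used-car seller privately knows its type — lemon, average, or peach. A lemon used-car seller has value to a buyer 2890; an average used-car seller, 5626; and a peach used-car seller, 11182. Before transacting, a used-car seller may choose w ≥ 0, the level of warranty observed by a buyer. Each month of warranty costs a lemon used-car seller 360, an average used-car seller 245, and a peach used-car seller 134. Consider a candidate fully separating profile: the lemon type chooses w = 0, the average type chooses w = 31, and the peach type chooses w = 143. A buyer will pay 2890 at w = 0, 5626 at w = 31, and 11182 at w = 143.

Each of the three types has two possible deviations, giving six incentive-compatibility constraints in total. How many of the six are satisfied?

3

Peach (own payoff 11182 − 134×143 = -7980): to w=0 gives 2890 → profitable ✗; to w=31 gives 5626 − 134×31 = 1472 → profitable ✗.
Average (own payoff 5626 − 245×31 = -1969): to w=0 gives 2890 → profitable ✗; to w=143 gives 11182 − 245×143 = -23853 → no gain ✓.
Lemon (own payoff 2890): to w=31 gives 5626 − 360×31 = -5534 → no gain ✓; to w=143 gives 11182 − 360×143 = -40298 → no gain ✓.
3 of the 6 constraints hold; not an equilibrium.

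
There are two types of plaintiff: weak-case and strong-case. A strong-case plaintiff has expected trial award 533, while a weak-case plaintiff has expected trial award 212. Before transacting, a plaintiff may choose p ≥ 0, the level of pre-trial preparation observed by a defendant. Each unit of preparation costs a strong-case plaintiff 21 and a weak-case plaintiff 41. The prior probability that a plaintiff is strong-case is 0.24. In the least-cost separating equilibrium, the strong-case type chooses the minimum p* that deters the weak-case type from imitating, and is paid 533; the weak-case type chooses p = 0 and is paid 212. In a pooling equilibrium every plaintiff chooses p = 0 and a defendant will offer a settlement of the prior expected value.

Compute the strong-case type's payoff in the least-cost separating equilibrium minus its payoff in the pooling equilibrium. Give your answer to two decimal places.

Least-cost separating signal: p* solves 212 = 533 − 41·p*, so p* = (533 − 212)/41 ≈ 7.8293.
Strong-case type's separating payoff: 533 − 21 × p* = 533 − 21 × (533 − 212)/41 = 533 − 6741/41 ≈ 368.5854.
Pooling payoff: 0.24 × 533 + 0.76 × 212 = 289.04.
Difference: 368.5854 − 289.04 = 79.5454, i.e. 79.55 to two decimal places.
The strong-case type prefers to separate.

79.55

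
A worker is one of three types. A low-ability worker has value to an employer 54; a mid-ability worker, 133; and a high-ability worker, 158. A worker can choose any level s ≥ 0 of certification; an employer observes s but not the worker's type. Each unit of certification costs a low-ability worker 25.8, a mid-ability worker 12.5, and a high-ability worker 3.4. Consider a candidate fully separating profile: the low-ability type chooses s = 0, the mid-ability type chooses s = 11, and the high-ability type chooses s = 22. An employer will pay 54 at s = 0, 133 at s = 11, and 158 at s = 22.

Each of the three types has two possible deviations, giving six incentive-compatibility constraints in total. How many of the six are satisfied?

Low-ability (own payoff 54): to s=11 gives 133 − 25.8×11 = -150.8 → no gain ✓; to s=22 gives 158 − 25.8×22 = -409.6 → no gain ✓.
High-ability (own payoff 158 − 3.4×22 = 83.2): to s=0 gives 54 → no gain ✓; to s=11 gives 133 − 3.4×11 = 95.6 → profitable ✗.
Mid-ability (own payoff 133 − 12.5×11 = -4.5): to s=0 gives 54 → profitable ✗; to s=22 gives 158 − 12.5×22 = -117 → no gain ✓.
4 of the 6 constraints hold; not an equilibrium.

4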